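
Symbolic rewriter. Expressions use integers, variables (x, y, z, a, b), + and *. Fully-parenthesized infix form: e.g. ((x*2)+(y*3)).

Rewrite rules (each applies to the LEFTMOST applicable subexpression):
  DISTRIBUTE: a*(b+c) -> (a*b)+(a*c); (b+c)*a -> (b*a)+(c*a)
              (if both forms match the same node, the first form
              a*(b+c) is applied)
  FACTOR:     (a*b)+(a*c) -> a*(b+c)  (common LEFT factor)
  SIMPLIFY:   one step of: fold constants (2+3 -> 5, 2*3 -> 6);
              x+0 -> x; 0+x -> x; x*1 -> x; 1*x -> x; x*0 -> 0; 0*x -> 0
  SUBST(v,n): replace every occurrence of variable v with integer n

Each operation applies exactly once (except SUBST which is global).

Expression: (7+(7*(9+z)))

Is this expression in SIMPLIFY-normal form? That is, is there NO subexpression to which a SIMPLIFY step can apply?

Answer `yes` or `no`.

Answer: yes

Derivation:
Expression: (7+(7*(9+z)))
Scanning for simplifiable subexpressions (pre-order)...
  at root: (7+(7*(9+z))) (not simplifiable)
  at R: (7*(9+z)) (not simplifiable)
  at RR: (9+z) (not simplifiable)
Result: no simplifiable subexpression found -> normal form.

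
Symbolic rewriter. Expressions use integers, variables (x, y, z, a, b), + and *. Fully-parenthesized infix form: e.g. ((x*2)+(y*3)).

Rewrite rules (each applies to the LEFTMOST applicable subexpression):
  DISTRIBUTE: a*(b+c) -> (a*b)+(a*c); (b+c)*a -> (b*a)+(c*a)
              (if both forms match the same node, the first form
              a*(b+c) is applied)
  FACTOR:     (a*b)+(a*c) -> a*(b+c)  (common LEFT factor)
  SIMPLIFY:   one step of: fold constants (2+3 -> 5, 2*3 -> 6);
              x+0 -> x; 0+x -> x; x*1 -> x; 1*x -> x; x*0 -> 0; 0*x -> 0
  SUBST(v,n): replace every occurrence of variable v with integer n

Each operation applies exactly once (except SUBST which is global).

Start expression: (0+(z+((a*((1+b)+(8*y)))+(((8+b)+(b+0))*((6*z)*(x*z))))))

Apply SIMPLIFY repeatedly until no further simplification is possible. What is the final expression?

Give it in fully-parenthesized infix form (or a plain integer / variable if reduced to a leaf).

Answer: (z+((a*((1+b)+(8*y)))+(((8+b)+b)*((6*z)*(x*z)))))

Derivation:
Start: (0+(z+((a*((1+b)+(8*y)))+(((8+b)+(b+0))*((6*z)*(x*z))))))
Step 1: at root: (0+(z+((a*((1+b)+(8*y)))+(((8+b)+(b+0))*((6*z)*(x*z)))))) -> (z+((a*((1+b)+(8*y)))+(((8+b)+(b+0))*((6*z)*(x*z))))); overall: (0+(z+((a*((1+b)+(8*y)))+(((8+b)+(b+0))*((6*z)*(x*z)))))) -> (z+((a*((1+b)+(8*y)))+(((8+b)+(b+0))*((6*z)*(x*z)))))
Step 2: at RRLR: (b+0) -> b; overall: (z+((a*((1+b)+(8*y)))+(((8+b)+(b+0))*((6*z)*(x*z))))) -> (z+((a*((1+b)+(8*y)))+(((8+b)+b)*((6*z)*(x*z)))))
Fixed point: (z+((a*((1+b)+(8*y)))+(((8+b)+b)*((6*z)*(x*z)))))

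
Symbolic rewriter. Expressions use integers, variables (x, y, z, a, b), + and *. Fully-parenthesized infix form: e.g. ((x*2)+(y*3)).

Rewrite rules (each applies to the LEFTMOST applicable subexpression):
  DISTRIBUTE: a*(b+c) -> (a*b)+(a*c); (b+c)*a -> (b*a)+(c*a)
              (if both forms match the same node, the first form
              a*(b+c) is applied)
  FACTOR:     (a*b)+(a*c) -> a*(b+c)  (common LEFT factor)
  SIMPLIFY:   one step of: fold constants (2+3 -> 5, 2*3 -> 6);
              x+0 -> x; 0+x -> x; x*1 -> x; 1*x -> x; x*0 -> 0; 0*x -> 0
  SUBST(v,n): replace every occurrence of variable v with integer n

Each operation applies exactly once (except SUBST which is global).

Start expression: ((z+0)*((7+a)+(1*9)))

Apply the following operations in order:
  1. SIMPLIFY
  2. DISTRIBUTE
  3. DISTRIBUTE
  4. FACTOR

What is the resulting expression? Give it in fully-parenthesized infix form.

Answer: ((z*(7+a))+(z*(1*9)))

Derivation:
Start: ((z+0)*((7+a)+(1*9)))
Apply SIMPLIFY at L (target: (z+0)): ((z+0)*((7+a)+(1*9))) -> (z*((7+a)+(1*9)))
Apply DISTRIBUTE at root (target: (z*((7+a)+(1*9)))): (z*((7+a)+(1*9))) -> ((z*(7+a))+(z*(1*9)))
Apply DISTRIBUTE at L (target: (z*(7+a))): ((z*(7+a))+(z*(1*9))) -> (((z*7)+(z*a))+(z*(1*9)))
Apply FACTOR at L (target: ((z*7)+(z*a))): (((z*7)+(z*a))+(z*(1*9))) -> ((z*(7+a))+(z*(1*9)))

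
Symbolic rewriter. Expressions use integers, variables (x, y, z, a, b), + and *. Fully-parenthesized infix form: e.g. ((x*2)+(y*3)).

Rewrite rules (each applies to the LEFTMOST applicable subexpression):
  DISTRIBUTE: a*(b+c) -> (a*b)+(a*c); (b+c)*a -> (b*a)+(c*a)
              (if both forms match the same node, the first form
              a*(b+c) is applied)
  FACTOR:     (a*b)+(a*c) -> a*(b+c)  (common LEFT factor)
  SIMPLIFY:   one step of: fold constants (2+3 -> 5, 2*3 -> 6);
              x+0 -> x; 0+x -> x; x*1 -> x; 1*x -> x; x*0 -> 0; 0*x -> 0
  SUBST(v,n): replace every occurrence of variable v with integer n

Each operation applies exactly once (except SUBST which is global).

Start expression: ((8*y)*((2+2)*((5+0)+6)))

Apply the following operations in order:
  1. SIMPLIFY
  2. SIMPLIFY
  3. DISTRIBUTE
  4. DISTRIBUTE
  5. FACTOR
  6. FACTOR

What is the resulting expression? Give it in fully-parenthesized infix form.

Start: ((8*y)*((2+2)*((5+0)+6)))
Apply SIMPLIFY at RL (target: (2+2)): ((8*y)*((2+2)*((5+0)+6))) -> ((8*y)*(4*((5+0)+6)))
Apply SIMPLIFY at RRL (target: (5+0)): ((8*y)*(4*((5+0)+6))) -> ((8*y)*(4*(5+6)))
Apply DISTRIBUTE at R (target: (4*(5+6))): ((8*y)*(4*(5+6))) -> ((8*y)*((4*5)+(4*6)))
Apply DISTRIBUTE at root (target: ((8*y)*((4*5)+(4*6)))): ((8*y)*((4*5)+(4*6))) -> (((8*y)*(4*5))+((8*y)*(4*6)))
Apply FACTOR at root (target: (((8*y)*(4*5))+((8*y)*(4*6)))): (((8*y)*(4*5))+((8*y)*(4*6))) -> ((8*y)*((4*5)+(4*6)))
Apply FACTOR at R (target: ((4*5)+(4*6))): ((8*y)*((4*5)+(4*6))) -> ((8*y)*(4*(5+6)))

Answer: ((8*y)*(4*(5+6)))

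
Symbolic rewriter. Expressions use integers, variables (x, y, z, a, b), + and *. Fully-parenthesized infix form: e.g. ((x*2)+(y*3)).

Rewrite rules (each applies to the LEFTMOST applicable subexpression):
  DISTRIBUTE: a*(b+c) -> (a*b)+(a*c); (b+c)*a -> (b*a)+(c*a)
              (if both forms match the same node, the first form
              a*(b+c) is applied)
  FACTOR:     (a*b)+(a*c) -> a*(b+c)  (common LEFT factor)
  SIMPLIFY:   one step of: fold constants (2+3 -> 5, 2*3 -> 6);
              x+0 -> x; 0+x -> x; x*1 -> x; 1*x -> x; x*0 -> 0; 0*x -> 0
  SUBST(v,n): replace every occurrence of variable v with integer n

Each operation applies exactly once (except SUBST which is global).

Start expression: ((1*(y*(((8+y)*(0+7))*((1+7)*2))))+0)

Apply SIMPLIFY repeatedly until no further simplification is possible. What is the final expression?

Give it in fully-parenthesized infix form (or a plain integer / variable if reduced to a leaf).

Answer: (y*(((8+y)*7)*16))

Derivation:
Start: ((1*(y*(((8+y)*(0+7))*((1+7)*2))))+0)
Step 1: at root: ((1*(y*(((8+y)*(0+7))*((1+7)*2))))+0) -> (1*(y*(((8+y)*(0+7))*((1+7)*2)))); overall: ((1*(y*(((8+y)*(0+7))*((1+7)*2))))+0) -> (1*(y*(((8+y)*(0+7))*((1+7)*2))))
Step 2: at root: (1*(y*(((8+y)*(0+7))*((1+7)*2)))) -> (y*(((8+y)*(0+7))*((1+7)*2))); overall: (1*(y*(((8+y)*(0+7))*((1+7)*2)))) -> (y*(((8+y)*(0+7))*((1+7)*2)))
Step 3: at RLR: (0+7) -> 7; overall: (y*(((8+y)*(0+7))*((1+7)*2))) -> (y*(((8+y)*7)*((1+7)*2)))
Step 4: at RRL: (1+7) -> 8; overall: (y*(((8+y)*7)*((1+7)*2))) -> (y*(((8+y)*7)*(8*2)))
Step 5: at RR: (8*2) -> 16; overall: (y*(((8+y)*7)*(8*2))) -> (y*(((8+y)*7)*16))
Fixed point: (y*(((8+y)*7)*16))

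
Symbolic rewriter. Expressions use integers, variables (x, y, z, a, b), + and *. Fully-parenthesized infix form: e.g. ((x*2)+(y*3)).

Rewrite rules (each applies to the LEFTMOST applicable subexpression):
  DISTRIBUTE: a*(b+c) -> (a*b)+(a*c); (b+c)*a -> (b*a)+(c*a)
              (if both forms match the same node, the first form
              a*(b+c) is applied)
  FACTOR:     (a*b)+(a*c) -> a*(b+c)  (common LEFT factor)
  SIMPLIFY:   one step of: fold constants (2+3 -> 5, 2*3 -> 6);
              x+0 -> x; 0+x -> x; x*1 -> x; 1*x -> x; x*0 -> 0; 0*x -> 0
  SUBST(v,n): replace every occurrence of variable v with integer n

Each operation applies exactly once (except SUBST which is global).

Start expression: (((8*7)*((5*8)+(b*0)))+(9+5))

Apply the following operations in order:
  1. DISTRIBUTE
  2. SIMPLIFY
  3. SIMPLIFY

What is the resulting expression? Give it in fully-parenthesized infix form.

Answer: (((56*40)+((8*7)*(b*0)))+(9+5))

Derivation:
Start: (((8*7)*((5*8)+(b*0)))+(9+5))
Apply DISTRIBUTE at L (target: ((8*7)*((5*8)+(b*0)))): (((8*7)*((5*8)+(b*0)))+(9+5)) -> ((((8*7)*(5*8))+((8*7)*(b*0)))+(9+5))
Apply SIMPLIFY at LLL (target: (8*7)): ((((8*7)*(5*8))+((8*7)*(b*0)))+(9+5)) -> (((56*(5*8))+((8*7)*(b*0)))+(9+5))
Apply SIMPLIFY at LLR (target: (5*8)): (((56*(5*8))+((8*7)*(b*0)))+(9+5)) -> (((56*40)+((8*7)*(b*0)))+(9+5))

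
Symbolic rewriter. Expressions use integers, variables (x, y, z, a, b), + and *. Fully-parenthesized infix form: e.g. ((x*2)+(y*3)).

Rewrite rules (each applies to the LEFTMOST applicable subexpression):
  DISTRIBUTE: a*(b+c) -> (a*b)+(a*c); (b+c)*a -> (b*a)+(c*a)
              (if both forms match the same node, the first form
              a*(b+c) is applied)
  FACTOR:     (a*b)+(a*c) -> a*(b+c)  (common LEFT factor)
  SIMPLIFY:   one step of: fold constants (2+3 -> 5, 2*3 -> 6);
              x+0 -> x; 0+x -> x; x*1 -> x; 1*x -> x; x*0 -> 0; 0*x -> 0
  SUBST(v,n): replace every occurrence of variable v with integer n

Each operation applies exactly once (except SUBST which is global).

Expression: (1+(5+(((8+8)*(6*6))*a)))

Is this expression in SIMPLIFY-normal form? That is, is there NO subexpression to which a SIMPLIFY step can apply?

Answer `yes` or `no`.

Expression: (1+(5+(((8+8)*(6*6))*a)))
Scanning for simplifiable subexpressions (pre-order)...
  at root: (1+(5+(((8+8)*(6*6))*a))) (not simplifiable)
  at R: (5+(((8+8)*(6*6))*a)) (not simplifiable)
  at RR: (((8+8)*(6*6))*a) (not simplifiable)
  at RRL: ((8+8)*(6*6)) (not simplifiable)
  at RRLL: (8+8) (SIMPLIFIABLE)
  at RRLR: (6*6) (SIMPLIFIABLE)
Found simplifiable subexpr at path RRLL: (8+8)
One SIMPLIFY step would give: (1+(5+((16*(6*6))*a)))
-> NOT in normal form.

Answer: no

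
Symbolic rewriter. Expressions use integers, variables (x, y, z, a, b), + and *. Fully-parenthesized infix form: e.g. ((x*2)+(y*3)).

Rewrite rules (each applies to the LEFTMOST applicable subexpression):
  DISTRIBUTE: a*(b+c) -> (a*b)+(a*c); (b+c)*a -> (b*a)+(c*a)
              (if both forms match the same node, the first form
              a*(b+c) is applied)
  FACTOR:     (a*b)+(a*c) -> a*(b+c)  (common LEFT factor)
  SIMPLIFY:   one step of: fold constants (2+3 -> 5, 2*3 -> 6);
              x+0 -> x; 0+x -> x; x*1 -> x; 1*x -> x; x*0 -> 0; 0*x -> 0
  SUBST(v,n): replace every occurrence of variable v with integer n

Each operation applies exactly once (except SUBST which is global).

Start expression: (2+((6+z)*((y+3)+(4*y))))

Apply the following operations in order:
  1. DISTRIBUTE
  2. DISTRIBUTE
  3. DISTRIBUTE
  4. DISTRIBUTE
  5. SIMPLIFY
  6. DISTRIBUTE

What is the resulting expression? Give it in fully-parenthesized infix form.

Start: (2+((6+z)*((y+3)+(4*y))))
Apply DISTRIBUTE at R (target: ((6+z)*((y+3)+(4*y)))): (2+((6+z)*((y+3)+(4*y)))) -> (2+(((6+z)*(y+3))+((6+z)*(4*y))))
Apply DISTRIBUTE at RL (target: ((6+z)*(y+3))): (2+(((6+z)*(y+3))+((6+z)*(4*y)))) -> (2+((((6+z)*y)+((6+z)*3))+((6+z)*(4*y))))
Apply DISTRIBUTE at RLL (target: ((6+z)*y)): (2+((((6+z)*y)+((6+z)*3))+((6+z)*(4*y)))) -> (2+((((6*y)+(z*y))+((6+z)*3))+((6+z)*(4*y))))
Apply DISTRIBUTE at RLR (target: ((6+z)*3)): (2+((((6*y)+(z*y))+((6+z)*3))+((6+z)*(4*y)))) -> (2+((((6*y)+(z*y))+((6*3)+(z*3)))+((6+z)*(4*y))))
Apply SIMPLIFY at RLRL (target: (6*3)): (2+((((6*y)+(z*y))+((6*3)+(z*3)))+((6+z)*(4*y)))) -> (2+((((6*y)+(z*y))+(18+(z*3)))+((6+z)*(4*y))))
Apply DISTRIBUTE at RR (target: ((6+z)*(4*y))): (2+((((6*y)+(z*y))+(18+(z*3)))+((6+z)*(4*y)))) -> (2+((((6*y)+(z*y))+(18+(z*3)))+((6*(4*y))+(z*(4*y)))))

Answer: (2+((((6*y)+(z*y))+(18+(z*3)))+((6*(4*y))+(z*(4*y)))))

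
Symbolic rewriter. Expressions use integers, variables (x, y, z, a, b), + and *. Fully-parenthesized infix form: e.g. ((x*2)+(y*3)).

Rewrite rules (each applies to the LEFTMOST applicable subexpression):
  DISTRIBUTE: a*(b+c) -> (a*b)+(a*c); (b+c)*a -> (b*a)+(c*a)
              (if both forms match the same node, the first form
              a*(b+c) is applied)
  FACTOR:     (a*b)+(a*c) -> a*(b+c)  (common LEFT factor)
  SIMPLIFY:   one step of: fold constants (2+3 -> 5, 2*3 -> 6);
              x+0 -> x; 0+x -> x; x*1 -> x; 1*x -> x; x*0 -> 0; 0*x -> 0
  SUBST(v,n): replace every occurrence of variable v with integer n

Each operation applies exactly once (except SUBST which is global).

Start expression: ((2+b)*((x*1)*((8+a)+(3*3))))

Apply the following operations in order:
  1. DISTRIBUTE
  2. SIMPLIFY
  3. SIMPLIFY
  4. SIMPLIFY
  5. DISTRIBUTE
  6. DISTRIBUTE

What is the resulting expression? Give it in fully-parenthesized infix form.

Start: ((2+b)*((x*1)*((8+a)+(3*3))))
Apply DISTRIBUTE at root (target: ((2+b)*((x*1)*((8+a)+(3*3))))): ((2+b)*((x*1)*((8+a)+(3*3)))) -> ((2*((x*1)*((8+a)+(3*3))))+(b*((x*1)*((8+a)+(3*3)))))
Apply SIMPLIFY at LRL (target: (x*1)): ((2*((x*1)*((8+a)+(3*3))))+(b*((x*1)*((8+a)+(3*3))))) -> ((2*(x*((8+a)+(3*3))))+(b*((x*1)*((8+a)+(3*3)))))
Apply SIMPLIFY at LRRR (target: (3*3)): ((2*(x*((8+a)+(3*3))))+(b*((x*1)*((8+a)+(3*3))))) -> ((2*(x*((8+a)+9)))+(b*((x*1)*((8+a)+(3*3)))))
Apply SIMPLIFY at RRL (target: (x*1)): ((2*(x*((8+a)+9)))+(b*((x*1)*((8+a)+(3*3))))) -> ((2*(x*((8+a)+9)))+(b*(x*((8+a)+(3*3)))))
Apply DISTRIBUTE at LR (target: (x*((8+a)+9))): ((2*(x*((8+a)+9)))+(b*(x*((8+a)+(3*3))))) -> ((2*((x*(8+a))+(x*9)))+(b*(x*((8+a)+(3*3)))))
Apply DISTRIBUTE at L (target: (2*((x*(8+a))+(x*9)))): ((2*((x*(8+a))+(x*9)))+(b*(x*((8+a)+(3*3))))) -> (((2*(x*(8+a)))+(2*(x*9)))+(b*(x*((8+a)+(3*3)))))

Answer: (((2*(x*(8+a)))+(2*(x*9)))+(b*(x*((8+a)+(3*3)))))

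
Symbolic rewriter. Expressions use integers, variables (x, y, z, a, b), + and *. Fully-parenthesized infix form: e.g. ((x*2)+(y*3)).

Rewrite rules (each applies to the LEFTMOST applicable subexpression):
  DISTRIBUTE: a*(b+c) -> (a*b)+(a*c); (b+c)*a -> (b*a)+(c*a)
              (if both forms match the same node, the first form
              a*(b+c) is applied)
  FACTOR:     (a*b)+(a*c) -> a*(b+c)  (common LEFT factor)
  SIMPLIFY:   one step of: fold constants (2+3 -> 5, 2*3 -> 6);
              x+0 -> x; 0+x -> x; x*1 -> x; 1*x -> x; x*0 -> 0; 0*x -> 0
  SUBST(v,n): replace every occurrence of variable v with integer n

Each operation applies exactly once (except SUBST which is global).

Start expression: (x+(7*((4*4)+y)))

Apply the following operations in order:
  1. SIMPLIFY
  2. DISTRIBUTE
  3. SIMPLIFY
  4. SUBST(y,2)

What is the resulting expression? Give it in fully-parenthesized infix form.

Start: (x+(7*((4*4)+y)))
Apply SIMPLIFY at RRL (target: (4*4)): (x+(7*((4*4)+y))) -> (x+(7*(16+y)))
Apply DISTRIBUTE at R (target: (7*(16+y))): (x+(7*(16+y))) -> (x+((7*16)+(7*y)))
Apply SIMPLIFY at RL (target: (7*16)): (x+((7*16)+(7*y))) -> (x+(112+(7*y)))
Apply SUBST(y,2): (x+(112+(7*y))) -> (x+(112+(7*2)))

Answer: (x+(112+(7*2)))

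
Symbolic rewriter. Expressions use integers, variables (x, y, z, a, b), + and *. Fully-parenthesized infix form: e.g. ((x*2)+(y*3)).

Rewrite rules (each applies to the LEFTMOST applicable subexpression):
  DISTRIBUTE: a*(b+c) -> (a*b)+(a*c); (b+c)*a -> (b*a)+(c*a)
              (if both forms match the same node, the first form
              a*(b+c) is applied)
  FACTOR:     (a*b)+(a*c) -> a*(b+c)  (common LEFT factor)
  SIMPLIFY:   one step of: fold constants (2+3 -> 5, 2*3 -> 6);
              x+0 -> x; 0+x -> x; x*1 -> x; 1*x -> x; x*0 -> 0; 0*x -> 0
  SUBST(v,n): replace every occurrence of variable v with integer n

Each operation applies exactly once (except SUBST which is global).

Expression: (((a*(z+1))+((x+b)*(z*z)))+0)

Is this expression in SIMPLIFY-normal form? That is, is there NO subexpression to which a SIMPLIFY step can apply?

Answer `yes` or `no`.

Expression: (((a*(z+1))+((x+b)*(z*z)))+0)
Scanning for simplifiable subexpressions (pre-order)...
  at root: (((a*(z+1))+((x+b)*(z*z)))+0) (SIMPLIFIABLE)
  at L: ((a*(z+1))+((x+b)*(z*z))) (not simplifiable)
  at LL: (a*(z+1)) (not simplifiable)
  at LLR: (z+1) (not simplifiable)
  at LR: ((x+b)*(z*z)) (not simplifiable)
  at LRL: (x+b) (not simplifiable)
  at LRR: (z*z) (not simplifiable)
Found simplifiable subexpr at path root: (((a*(z+1))+((x+b)*(z*z)))+0)
One SIMPLIFY step would give: ((a*(z+1))+((x+b)*(z*z)))
-> NOT in normal form.

Answer: no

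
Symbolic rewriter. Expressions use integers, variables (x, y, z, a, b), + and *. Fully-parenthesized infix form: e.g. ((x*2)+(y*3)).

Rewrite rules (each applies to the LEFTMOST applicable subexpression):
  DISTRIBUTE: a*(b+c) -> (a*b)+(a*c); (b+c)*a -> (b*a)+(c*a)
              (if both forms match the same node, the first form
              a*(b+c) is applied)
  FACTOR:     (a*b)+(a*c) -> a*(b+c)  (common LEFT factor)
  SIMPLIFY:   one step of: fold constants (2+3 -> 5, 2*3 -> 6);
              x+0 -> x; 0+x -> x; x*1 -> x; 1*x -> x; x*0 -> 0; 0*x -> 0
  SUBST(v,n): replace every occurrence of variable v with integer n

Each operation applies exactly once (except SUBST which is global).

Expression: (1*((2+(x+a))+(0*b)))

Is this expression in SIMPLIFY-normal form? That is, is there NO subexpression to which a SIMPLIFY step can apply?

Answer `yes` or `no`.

Answer: no

Derivation:
Expression: (1*((2+(x+a))+(0*b)))
Scanning for simplifiable subexpressions (pre-order)...
  at root: (1*((2+(x+a))+(0*b))) (SIMPLIFIABLE)
  at R: ((2+(x+a))+(0*b)) (not simplifiable)
  at RL: (2+(x+a)) (not simplifiable)
  at RLR: (x+a) (not simplifiable)
  at RR: (0*b) (SIMPLIFIABLE)
Found simplifiable subexpr at path root: (1*((2+(x+a))+(0*b)))
One SIMPLIFY step would give: ((2+(x+a))+(0*b))
-> NOT in normal form.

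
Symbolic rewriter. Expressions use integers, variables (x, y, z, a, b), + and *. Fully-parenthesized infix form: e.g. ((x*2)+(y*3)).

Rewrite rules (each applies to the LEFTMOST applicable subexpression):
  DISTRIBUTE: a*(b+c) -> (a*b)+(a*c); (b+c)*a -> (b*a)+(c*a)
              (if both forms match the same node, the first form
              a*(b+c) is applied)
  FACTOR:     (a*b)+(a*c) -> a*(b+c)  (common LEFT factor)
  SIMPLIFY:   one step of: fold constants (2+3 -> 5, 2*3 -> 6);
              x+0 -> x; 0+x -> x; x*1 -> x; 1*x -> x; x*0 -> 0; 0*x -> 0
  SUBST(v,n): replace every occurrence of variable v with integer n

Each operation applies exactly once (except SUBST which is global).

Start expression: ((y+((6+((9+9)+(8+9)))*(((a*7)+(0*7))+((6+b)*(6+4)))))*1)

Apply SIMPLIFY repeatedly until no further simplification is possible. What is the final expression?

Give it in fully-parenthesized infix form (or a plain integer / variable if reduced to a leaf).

Start: ((y+((6+((9+9)+(8+9)))*(((a*7)+(0*7))+((6+b)*(6+4)))))*1)
Step 1: at root: ((y+((6+((9+9)+(8+9)))*(((a*7)+(0*7))+((6+b)*(6+4)))))*1) -> (y+((6+((9+9)+(8+9)))*(((a*7)+(0*7))+((6+b)*(6+4))))); overall: ((y+((6+((9+9)+(8+9)))*(((a*7)+(0*7))+((6+b)*(6+4)))))*1) -> (y+((6+((9+9)+(8+9)))*(((a*7)+(0*7))+((6+b)*(6+4)))))
Step 2: at RLRL: (9+9) -> 18; overall: (y+((6+((9+9)+(8+9)))*(((a*7)+(0*7))+((6+b)*(6+4))))) -> (y+((6+(18+(8+9)))*(((a*7)+(0*7))+((6+b)*(6+4)))))
Step 3: at RLRR: (8+9) -> 17; overall: (y+((6+(18+(8+9)))*(((a*7)+(0*7))+((6+b)*(6+4))))) -> (y+((6+(18+17))*(((a*7)+(0*7))+((6+b)*(6+4)))))
Step 4: at RLR: (18+17) -> 35; overall: (y+((6+(18+17))*(((a*7)+(0*7))+((6+b)*(6+4))))) -> (y+((6+35)*(((a*7)+(0*7))+((6+b)*(6+4)))))
Step 5: at RL: (6+35) -> 41; overall: (y+((6+35)*(((a*7)+(0*7))+((6+b)*(6+4))))) -> (y+(41*(((a*7)+(0*7))+((6+b)*(6+4)))))
Step 6: at RRLR: (0*7) -> 0; overall: (y+(41*(((a*7)+(0*7))+((6+b)*(6+4))))) -> (y+(41*(((a*7)+0)+((6+b)*(6+4)))))
Step 7: at RRL: ((a*7)+0) -> (a*7); overall: (y+(41*(((a*7)+0)+((6+b)*(6+4))))) -> (y+(41*((a*7)+((6+b)*(6+4)))))
Step 8: at RRRR: (6+4) -> 10; overall: (y+(41*((a*7)+((6+b)*(6+4))))) -> (y+(41*((a*7)+((6+b)*10))))
Fixed point: (y+(41*((a*7)+((6+b)*10))))

Answer: (y+(41*((a*7)+((6+b)*10))))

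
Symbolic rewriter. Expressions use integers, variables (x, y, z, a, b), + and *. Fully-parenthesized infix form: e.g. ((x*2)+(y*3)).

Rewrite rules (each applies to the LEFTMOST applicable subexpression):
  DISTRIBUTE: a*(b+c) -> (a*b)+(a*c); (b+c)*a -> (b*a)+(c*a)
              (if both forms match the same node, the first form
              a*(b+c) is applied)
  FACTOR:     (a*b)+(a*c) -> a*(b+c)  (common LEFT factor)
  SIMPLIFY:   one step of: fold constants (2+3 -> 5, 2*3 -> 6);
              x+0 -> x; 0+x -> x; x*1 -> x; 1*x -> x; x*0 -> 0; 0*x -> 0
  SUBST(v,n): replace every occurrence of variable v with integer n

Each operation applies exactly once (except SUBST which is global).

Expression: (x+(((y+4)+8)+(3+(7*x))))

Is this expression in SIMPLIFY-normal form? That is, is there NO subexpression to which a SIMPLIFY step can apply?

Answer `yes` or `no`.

Answer: yes

Derivation:
Expression: (x+(((y+4)+8)+(3+(7*x))))
Scanning for simplifiable subexpressions (pre-order)...
  at root: (x+(((y+4)+8)+(3+(7*x)))) (not simplifiable)
  at R: (((y+4)+8)+(3+(7*x))) (not simplifiable)
  at RL: ((y+4)+8) (not simplifiable)
  at RLL: (y+4) (not simplifiable)
  at RR: (3+(7*x)) (not simplifiable)
  at RRR: (7*x) (not simplifiable)
Result: no simplifiable subexpression found -> normal form.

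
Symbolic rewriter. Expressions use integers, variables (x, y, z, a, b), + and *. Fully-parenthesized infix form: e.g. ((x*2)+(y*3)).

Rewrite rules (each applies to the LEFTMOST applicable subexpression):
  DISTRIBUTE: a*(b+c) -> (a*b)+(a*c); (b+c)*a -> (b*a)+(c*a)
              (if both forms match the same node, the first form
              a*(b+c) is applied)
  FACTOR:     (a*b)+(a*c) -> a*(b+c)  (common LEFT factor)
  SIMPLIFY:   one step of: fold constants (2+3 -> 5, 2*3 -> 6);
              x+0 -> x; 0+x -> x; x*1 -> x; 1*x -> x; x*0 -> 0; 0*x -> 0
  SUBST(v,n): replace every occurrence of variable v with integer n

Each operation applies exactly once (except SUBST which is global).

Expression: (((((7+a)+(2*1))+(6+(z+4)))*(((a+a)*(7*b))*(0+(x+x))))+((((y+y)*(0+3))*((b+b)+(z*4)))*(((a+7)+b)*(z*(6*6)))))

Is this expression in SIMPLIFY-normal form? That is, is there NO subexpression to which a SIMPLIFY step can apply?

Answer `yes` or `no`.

Answer: no

Derivation:
Expression: (((((7+a)+(2*1))+(6+(z+4)))*(((a+a)*(7*b))*(0+(x+x))))+((((y+y)*(0+3))*((b+b)+(z*4)))*(((a+7)+b)*(z*(6*6)))))
Scanning for simplifiable subexpressions (pre-order)...
  at root: (((((7+a)+(2*1))+(6+(z+4)))*(((a+a)*(7*b))*(0+(x+x))))+((((y+y)*(0+3))*((b+b)+(z*4)))*(((a+7)+b)*(z*(6*6))))) (not simplifiable)
  at L: ((((7+a)+(2*1))+(6+(z+4)))*(((a+a)*(7*b))*(0+(x+x)))) (not simplifiable)
  at LL: (((7+a)+(2*1))+(6+(z+4))) (not simplifiable)
  at LLL: ((7+a)+(2*1)) (not simplifiable)
  at LLLL: (7+a) (not simplifiable)
  at LLLR: (2*1) (SIMPLIFIABLE)
  at LLR: (6+(z+4)) (not simplifiable)
  at LLRR: (z+4) (not simplifiable)
  at LR: (((a+a)*(7*b))*(0+(x+x))) (not simplifiable)
  at LRL: ((a+a)*(7*b)) (not simplifiable)
  at LRLL: (a+a) (not simplifiable)
  at LRLR: (7*b) (not simplifiable)
  at LRR: (0+(x+x)) (SIMPLIFIABLE)
  at LRRR: (x+x) (not simplifiable)
  at R: ((((y+y)*(0+3))*((b+b)+(z*4)))*(((a+7)+b)*(z*(6*6)))) (not simplifiable)
  at RL: (((y+y)*(0+3))*((b+b)+(z*4))) (not simplifiable)
  at RLL: ((y+y)*(0+3)) (not simplifiable)
  at RLLL: (y+y) (not simplifiable)
  at RLLR: (0+3) (SIMPLIFIABLE)
  at RLR: ((b+b)+(z*4)) (not simplifiable)
  at RLRL: (b+b) (not simplifiable)
  at RLRR: (z*4) (not simplifiable)
  at RR: (((a+7)+b)*(z*(6*6))) (not simplifiable)
  at RRL: ((a+7)+b) (not simplifiable)
  at RRLL: (a+7) (not simplifiable)
  at RRR: (z*(6*6)) (not simplifiable)
  at RRRR: (6*6) (SIMPLIFIABLE)
Found simplifiable subexpr at path LLLR: (2*1)
One SIMPLIFY step would give: (((((7+a)+2)+(6+(z+4)))*(((a+a)*(7*b))*(0+(x+x))))+((((y+y)*(0+3))*((b+b)+(z*4)))*(((a+7)+b)*(z*(6*6)))))
-> NOT in normal form.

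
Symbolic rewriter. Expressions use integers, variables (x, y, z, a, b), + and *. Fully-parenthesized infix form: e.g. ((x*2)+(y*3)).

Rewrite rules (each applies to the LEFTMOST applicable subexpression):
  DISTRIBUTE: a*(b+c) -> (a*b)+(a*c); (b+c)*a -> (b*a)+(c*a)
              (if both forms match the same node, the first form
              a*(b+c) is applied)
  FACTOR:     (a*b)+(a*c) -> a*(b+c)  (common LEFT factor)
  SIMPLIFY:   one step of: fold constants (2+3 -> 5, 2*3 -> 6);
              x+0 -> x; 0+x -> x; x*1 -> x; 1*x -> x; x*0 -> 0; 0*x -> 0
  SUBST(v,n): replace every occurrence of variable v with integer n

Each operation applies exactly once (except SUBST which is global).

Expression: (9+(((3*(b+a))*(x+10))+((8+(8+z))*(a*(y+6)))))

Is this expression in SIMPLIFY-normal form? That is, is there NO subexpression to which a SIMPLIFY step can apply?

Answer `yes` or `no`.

Expression: (9+(((3*(b+a))*(x+10))+((8+(8+z))*(a*(y+6)))))
Scanning for simplifiable subexpressions (pre-order)...
  at root: (9+(((3*(b+a))*(x+10))+((8+(8+z))*(a*(y+6))))) (not simplifiable)
  at R: (((3*(b+a))*(x+10))+((8+(8+z))*(a*(y+6)))) (not simplifiable)
  at RL: ((3*(b+a))*(x+10)) (not simplifiable)
  at RLL: (3*(b+a)) (not simplifiable)
  at RLLR: (b+a) (not simplifiable)
  at RLR: (x+10) (not simplifiable)
  at RR: ((8+(8+z))*(a*(y+6))) (not simplifiable)
  at RRL: (8+(8+z)) (not simplifiable)
  at RRLR: (8+z) (not simplifiable)
  at RRR: (a*(y+6)) (not simplifiable)
  at RRRR: (y+6) (not simplifiable)
Result: no simplifiable subexpression found -> normal form.

Answer: yes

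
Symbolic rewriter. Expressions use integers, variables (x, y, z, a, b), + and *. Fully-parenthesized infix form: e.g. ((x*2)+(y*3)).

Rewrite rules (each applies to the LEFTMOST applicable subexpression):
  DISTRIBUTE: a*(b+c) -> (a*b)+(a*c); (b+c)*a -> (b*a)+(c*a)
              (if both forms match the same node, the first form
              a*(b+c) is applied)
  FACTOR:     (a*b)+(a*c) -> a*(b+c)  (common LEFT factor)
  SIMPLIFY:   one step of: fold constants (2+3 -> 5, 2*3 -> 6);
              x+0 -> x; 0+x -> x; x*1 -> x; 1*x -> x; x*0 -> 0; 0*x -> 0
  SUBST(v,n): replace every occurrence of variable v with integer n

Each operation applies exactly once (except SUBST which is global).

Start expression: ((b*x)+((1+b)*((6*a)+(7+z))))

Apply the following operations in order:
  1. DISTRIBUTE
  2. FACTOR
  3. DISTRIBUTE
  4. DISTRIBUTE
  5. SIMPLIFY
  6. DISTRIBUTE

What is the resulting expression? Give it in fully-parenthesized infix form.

Answer: ((b*x)+(((6*a)+(b*(6*a)))+(((1+b)*7)+((1+b)*z))))

Derivation:
Start: ((b*x)+((1+b)*((6*a)+(7+z))))
Apply DISTRIBUTE at R (target: ((1+b)*((6*a)+(7+z)))): ((b*x)+((1+b)*((6*a)+(7+z)))) -> ((b*x)+(((1+b)*(6*a))+((1+b)*(7+z))))
Apply FACTOR at R (target: (((1+b)*(6*a))+((1+b)*(7+z)))): ((b*x)+(((1+b)*(6*a))+((1+b)*(7+z)))) -> ((b*x)+((1+b)*((6*a)+(7+z))))
Apply DISTRIBUTE at R (target: ((1+b)*((6*a)+(7+z)))): ((b*x)+((1+b)*((6*a)+(7+z)))) -> ((b*x)+(((1+b)*(6*a))+((1+b)*(7+z))))
Apply DISTRIBUTE at RL (target: ((1+b)*(6*a))): ((b*x)+(((1+b)*(6*a))+((1+b)*(7+z)))) -> ((b*x)+(((1*(6*a))+(b*(6*a)))+((1+b)*(7+z))))
Apply SIMPLIFY at RLL (target: (1*(6*a))): ((b*x)+(((1*(6*a))+(b*(6*a)))+((1+b)*(7+z)))) -> ((b*x)+(((6*a)+(b*(6*a)))+((1+b)*(7+z))))
Apply DISTRIBUTE at RR (target: ((1+b)*(7+z))): ((b*x)+(((6*a)+(b*(6*a)))+((1+b)*(7+z)))) -> ((b*x)+(((6*a)+(b*(6*a)))+(((1+b)*7)+((1+b)*z))))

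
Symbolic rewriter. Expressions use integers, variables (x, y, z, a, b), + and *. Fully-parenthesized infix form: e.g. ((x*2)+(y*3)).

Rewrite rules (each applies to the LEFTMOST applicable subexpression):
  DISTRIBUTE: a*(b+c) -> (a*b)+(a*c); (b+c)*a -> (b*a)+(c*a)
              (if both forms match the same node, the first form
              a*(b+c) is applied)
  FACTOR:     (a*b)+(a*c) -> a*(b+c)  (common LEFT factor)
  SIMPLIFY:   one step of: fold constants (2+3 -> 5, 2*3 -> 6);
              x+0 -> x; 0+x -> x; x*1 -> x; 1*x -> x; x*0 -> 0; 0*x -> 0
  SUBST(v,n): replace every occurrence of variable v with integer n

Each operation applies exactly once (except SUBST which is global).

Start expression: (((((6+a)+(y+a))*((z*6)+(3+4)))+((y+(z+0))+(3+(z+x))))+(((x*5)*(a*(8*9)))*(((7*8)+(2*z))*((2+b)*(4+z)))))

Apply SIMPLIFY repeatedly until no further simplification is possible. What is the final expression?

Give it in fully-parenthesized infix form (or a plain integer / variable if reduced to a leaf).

Start: (((((6+a)+(y+a))*((z*6)+(3+4)))+((y+(z+0))+(3+(z+x))))+(((x*5)*(a*(8*9)))*(((7*8)+(2*z))*((2+b)*(4+z)))))
Step 1: at LLRR: (3+4) -> 7; overall: (((((6+a)+(y+a))*((z*6)+(3+4)))+((y+(z+0))+(3+(z+x))))+(((x*5)*(a*(8*9)))*(((7*8)+(2*z))*((2+b)*(4+z))))) -> (((((6+a)+(y+a))*((z*6)+7))+((y+(z+0))+(3+(z+x))))+(((x*5)*(a*(8*9)))*(((7*8)+(2*z))*((2+b)*(4+z)))))
Step 2: at LRLR: (z+0) -> z; overall: (((((6+a)+(y+a))*((z*6)+7))+((y+(z+0))+(3+(z+x))))+(((x*5)*(a*(8*9)))*(((7*8)+(2*z))*((2+b)*(4+z))))) -> (((((6+a)+(y+a))*((z*6)+7))+((y+z)+(3+(z+x))))+(((x*5)*(a*(8*9)))*(((7*8)+(2*z))*((2+b)*(4+z)))))
Step 3: at RLRR: (8*9) -> 72; overall: (((((6+a)+(y+a))*((z*6)+7))+((y+z)+(3+(z+x))))+(((x*5)*(a*(8*9)))*(((7*8)+(2*z))*((2+b)*(4+z))))) -> (((((6+a)+(y+a))*((z*6)+7))+((y+z)+(3+(z+x))))+(((x*5)*(a*72))*(((7*8)+(2*z))*((2+b)*(4+z)))))
Step 4: at RRLL: (7*8) -> 56; overall: (((((6+a)+(y+a))*((z*6)+7))+((y+z)+(3+(z+x))))+(((x*5)*(a*72))*(((7*8)+(2*z))*((2+b)*(4+z))))) -> (((((6+a)+(y+a))*((z*6)+7))+((y+z)+(3+(z+x))))+(((x*5)*(a*72))*((56+(2*z))*((2+b)*(4+z)))))
Fixed point: (((((6+a)+(y+a))*((z*6)+7))+((y+z)+(3+(z+x))))+(((x*5)*(a*72))*((56+(2*z))*((2+b)*(4+z)))))

Answer: (((((6+a)+(y+a))*((z*6)+7))+((y+z)+(3+(z+x))))+(((x*5)*(a*72))*((56+(2*z))*((2+b)*(4+z)))))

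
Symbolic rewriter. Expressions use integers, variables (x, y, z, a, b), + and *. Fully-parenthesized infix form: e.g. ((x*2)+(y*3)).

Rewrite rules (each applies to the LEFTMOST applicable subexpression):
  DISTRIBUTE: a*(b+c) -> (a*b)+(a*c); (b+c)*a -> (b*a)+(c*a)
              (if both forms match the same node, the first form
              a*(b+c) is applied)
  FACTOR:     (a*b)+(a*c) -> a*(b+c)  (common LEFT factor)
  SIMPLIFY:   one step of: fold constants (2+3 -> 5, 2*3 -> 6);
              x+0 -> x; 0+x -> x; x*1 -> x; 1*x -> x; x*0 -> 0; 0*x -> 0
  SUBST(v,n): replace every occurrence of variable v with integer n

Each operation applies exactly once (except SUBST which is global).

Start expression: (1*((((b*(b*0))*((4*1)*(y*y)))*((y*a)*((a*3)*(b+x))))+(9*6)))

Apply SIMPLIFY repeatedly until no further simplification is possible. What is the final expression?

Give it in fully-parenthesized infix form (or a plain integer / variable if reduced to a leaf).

Start: (1*((((b*(b*0))*((4*1)*(y*y)))*((y*a)*((a*3)*(b+x))))+(9*6)))
Step 1: at root: (1*((((b*(b*0))*((4*1)*(y*y)))*((y*a)*((a*3)*(b+x))))+(9*6))) -> ((((b*(b*0))*((4*1)*(y*y)))*((y*a)*((a*3)*(b+x))))+(9*6)); overall: (1*((((b*(b*0))*((4*1)*(y*y)))*((y*a)*((a*3)*(b+x))))+(9*6))) -> ((((b*(b*0))*((4*1)*(y*y)))*((y*a)*((a*3)*(b+x))))+(9*6))
Step 2: at LLLR: (b*0) -> 0; overall: ((((b*(b*0))*((4*1)*(y*y)))*((y*a)*((a*3)*(b+x))))+(9*6)) -> ((((b*0)*((4*1)*(y*y)))*((y*a)*((a*3)*(b+x))))+(9*6))
Step 3: at LLL: (b*0) -> 0; overall: ((((b*0)*((4*1)*(y*y)))*((y*a)*((a*3)*(b+x))))+(9*6)) -> (((0*((4*1)*(y*y)))*((y*a)*((a*3)*(b+x))))+(9*6))
Step 4: at LL: (0*((4*1)*(y*y))) -> 0; overall: (((0*((4*1)*(y*y)))*((y*a)*((a*3)*(b+x))))+(9*6)) -> ((0*((y*a)*((a*3)*(b+x))))+(9*6))
Step 5: at L: (0*((y*a)*((a*3)*(b+x)))) -> 0; overall: ((0*((y*a)*((a*3)*(b+x))))+(9*6)) -> (0+(9*6))
Step 6: at root: (0+(9*6)) -> (9*6); overall: (0+(9*6)) -> (9*6)
Step 7: at root: (9*6) -> 54; overall: (9*6) -> 54
Fixed point: 54

Answer: 54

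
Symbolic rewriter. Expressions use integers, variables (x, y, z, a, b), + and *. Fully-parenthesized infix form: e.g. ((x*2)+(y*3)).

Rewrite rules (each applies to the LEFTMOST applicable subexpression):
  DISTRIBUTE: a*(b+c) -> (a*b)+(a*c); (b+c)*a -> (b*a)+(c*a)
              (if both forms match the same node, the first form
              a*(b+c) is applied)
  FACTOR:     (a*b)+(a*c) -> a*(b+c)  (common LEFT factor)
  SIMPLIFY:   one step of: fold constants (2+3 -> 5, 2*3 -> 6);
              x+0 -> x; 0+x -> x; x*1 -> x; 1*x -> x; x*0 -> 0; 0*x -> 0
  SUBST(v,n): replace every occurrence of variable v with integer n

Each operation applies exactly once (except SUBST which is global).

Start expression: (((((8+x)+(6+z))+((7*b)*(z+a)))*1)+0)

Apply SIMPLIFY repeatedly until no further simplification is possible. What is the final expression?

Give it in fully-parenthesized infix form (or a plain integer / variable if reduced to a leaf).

Answer: (((8+x)+(6+z))+((7*b)*(z+a)))

Derivation:
Start: (((((8+x)+(6+z))+((7*b)*(z+a)))*1)+0)
Step 1: at root: (((((8+x)+(6+z))+((7*b)*(z+a)))*1)+0) -> ((((8+x)+(6+z))+((7*b)*(z+a)))*1); overall: (((((8+x)+(6+z))+((7*b)*(z+a)))*1)+0) -> ((((8+x)+(6+z))+((7*b)*(z+a)))*1)
Step 2: at root: ((((8+x)+(6+z))+((7*b)*(z+a)))*1) -> (((8+x)+(6+z))+((7*b)*(z+a))); overall: ((((8+x)+(6+z))+((7*b)*(z+a)))*1) -> (((8+x)+(6+z))+((7*b)*(z+a)))
Fixed point: (((8+x)+(6+z))+((7*b)*(z+a)))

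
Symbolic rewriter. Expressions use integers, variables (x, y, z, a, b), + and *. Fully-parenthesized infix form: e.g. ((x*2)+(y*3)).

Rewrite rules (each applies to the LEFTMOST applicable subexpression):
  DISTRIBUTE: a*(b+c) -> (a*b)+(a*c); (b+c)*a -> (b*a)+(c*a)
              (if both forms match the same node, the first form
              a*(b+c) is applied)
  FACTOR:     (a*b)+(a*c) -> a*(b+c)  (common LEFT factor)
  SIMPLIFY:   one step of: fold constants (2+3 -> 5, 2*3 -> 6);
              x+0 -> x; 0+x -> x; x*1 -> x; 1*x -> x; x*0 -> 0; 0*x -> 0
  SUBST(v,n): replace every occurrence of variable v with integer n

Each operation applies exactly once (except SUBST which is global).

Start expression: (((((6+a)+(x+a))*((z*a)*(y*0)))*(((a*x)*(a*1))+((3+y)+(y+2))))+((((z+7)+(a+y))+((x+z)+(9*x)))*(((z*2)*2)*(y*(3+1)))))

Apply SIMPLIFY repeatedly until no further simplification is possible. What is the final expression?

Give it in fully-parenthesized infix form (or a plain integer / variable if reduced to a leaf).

Start: (((((6+a)+(x+a))*((z*a)*(y*0)))*(((a*x)*(a*1))+((3+y)+(y+2))))+((((z+7)+(a+y))+((x+z)+(9*x)))*(((z*2)*2)*(y*(3+1)))))
Step 1: at LLRR: (y*0) -> 0; overall: (((((6+a)+(x+a))*((z*a)*(y*0)))*(((a*x)*(a*1))+((3+y)+(y+2))))+((((z+7)+(a+y))+((x+z)+(9*x)))*(((z*2)*2)*(y*(3+1))))) -> (((((6+a)+(x+a))*((z*a)*0))*(((a*x)*(a*1))+((3+y)+(y+2))))+((((z+7)+(a+y))+((x+z)+(9*x)))*(((z*2)*2)*(y*(3+1)))))
Step 2: at LLR: ((z*a)*0) -> 0; overall: (((((6+a)+(x+a))*((z*a)*0))*(((a*x)*(a*1))+((3+y)+(y+2))))+((((z+7)+(a+y))+((x+z)+(9*x)))*(((z*2)*2)*(y*(3+1))))) -> (((((6+a)+(x+a))*0)*(((a*x)*(a*1))+((3+y)+(y+2))))+((((z+7)+(a+y))+((x+z)+(9*x)))*(((z*2)*2)*(y*(3+1)))))
Step 3: at LL: (((6+a)+(x+a))*0) -> 0; overall: (((((6+a)+(x+a))*0)*(((a*x)*(a*1))+((3+y)+(y+2))))+((((z+7)+(a+y))+((x+z)+(9*x)))*(((z*2)*2)*(y*(3+1))))) -> ((0*(((a*x)*(a*1))+((3+y)+(y+2))))+((((z+7)+(a+y))+((x+z)+(9*x)))*(((z*2)*2)*(y*(3+1)))))
Step 4: at L: (0*(((a*x)*(a*1))+((3+y)+(y+2)))) -> 0; overall: ((0*(((a*x)*(a*1))+((3+y)+(y+2))))+((((z+7)+(a+y))+((x+z)+(9*x)))*(((z*2)*2)*(y*(3+1))))) -> (0+((((z+7)+(a+y))+((x+z)+(9*x)))*(((z*2)*2)*(y*(3+1)))))
Step 5: at root: (0+((((z+7)+(a+y))+((x+z)+(9*x)))*(((z*2)*2)*(y*(3+1))))) -> ((((z+7)+(a+y))+((x+z)+(9*x)))*(((z*2)*2)*(y*(3+1)))); overall: (0+((((z+7)+(a+y))+((x+z)+(9*x)))*(((z*2)*2)*(y*(3+1))))) -> ((((z+7)+(a+y))+((x+z)+(9*x)))*(((z*2)*2)*(y*(3+1))))
Step 6: at RRR: (3+1) -> 4; overall: ((((z+7)+(a+y))+((x+z)+(9*x)))*(((z*2)*2)*(y*(3+1)))) -> ((((z+7)+(a+y))+((x+z)+(9*x)))*(((z*2)*2)*(y*4)))
Fixed point: ((((z+7)+(a+y))+((x+z)+(9*x)))*(((z*2)*2)*(y*4)))

Answer: ((((z+7)+(a+y))+((x+z)+(9*x)))*(((z*2)*2)*(y*4)))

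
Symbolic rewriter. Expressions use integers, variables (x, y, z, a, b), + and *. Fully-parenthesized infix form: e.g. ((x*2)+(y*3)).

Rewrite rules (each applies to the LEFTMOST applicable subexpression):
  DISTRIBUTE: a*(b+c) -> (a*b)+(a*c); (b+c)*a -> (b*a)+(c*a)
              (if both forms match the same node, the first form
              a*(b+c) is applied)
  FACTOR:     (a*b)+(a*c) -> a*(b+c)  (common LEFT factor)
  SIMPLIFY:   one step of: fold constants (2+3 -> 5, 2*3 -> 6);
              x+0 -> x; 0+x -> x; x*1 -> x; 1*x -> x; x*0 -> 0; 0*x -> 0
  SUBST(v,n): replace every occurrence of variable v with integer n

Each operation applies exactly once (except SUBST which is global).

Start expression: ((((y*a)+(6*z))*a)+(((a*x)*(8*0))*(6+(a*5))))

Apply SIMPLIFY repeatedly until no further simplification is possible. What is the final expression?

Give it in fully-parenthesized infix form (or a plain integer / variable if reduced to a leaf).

Start: ((((y*a)+(6*z))*a)+(((a*x)*(8*0))*(6+(a*5))))
Step 1: at RLR: (8*0) -> 0; overall: ((((y*a)+(6*z))*a)+(((a*x)*(8*0))*(6+(a*5)))) -> ((((y*a)+(6*z))*a)+(((a*x)*0)*(6+(a*5))))
Step 2: at RL: ((a*x)*0) -> 0; overall: ((((y*a)+(6*z))*a)+(((a*x)*0)*(6+(a*5)))) -> ((((y*a)+(6*z))*a)+(0*(6+(a*5))))
Step 3: at R: (0*(6+(a*5))) -> 0; overall: ((((y*a)+(6*z))*a)+(0*(6+(a*5)))) -> ((((y*a)+(6*z))*a)+0)
Step 4: at root: ((((y*a)+(6*z))*a)+0) -> (((y*a)+(6*z))*a); overall: ((((y*a)+(6*z))*a)+0) -> (((y*a)+(6*z))*a)
Fixed point: (((y*a)+(6*z))*a)

Answer: (((y*a)+(6*z))*a)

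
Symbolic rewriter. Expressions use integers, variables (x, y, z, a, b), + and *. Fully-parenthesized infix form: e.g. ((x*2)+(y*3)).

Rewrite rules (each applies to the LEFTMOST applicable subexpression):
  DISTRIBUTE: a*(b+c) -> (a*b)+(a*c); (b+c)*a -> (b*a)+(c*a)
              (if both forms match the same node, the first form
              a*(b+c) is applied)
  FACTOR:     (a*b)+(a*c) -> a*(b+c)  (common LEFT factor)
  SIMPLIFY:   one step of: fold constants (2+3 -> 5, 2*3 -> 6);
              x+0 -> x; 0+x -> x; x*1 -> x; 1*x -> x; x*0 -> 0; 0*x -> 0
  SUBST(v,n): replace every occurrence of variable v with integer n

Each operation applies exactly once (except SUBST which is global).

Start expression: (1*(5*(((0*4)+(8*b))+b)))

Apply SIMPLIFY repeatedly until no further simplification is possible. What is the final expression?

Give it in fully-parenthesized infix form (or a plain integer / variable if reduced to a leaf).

Start: (1*(5*(((0*4)+(8*b))+b)))
Step 1: at root: (1*(5*(((0*4)+(8*b))+b))) -> (5*(((0*4)+(8*b))+b)); overall: (1*(5*(((0*4)+(8*b))+b))) -> (5*(((0*4)+(8*b))+b))
Step 2: at RLL: (0*4) -> 0; overall: (5*(((0*4)+(8*b))+b)) -> (5*((0+(8*b))+b))
Step 3: at RL: (0+(8*b)) -> (8*b); overall: (5*((0+(8*b))+b)) -> (5*((8*b)+b))
Fixed point: (5*((8*b)+b))

Answer: (5*((8*b)+b))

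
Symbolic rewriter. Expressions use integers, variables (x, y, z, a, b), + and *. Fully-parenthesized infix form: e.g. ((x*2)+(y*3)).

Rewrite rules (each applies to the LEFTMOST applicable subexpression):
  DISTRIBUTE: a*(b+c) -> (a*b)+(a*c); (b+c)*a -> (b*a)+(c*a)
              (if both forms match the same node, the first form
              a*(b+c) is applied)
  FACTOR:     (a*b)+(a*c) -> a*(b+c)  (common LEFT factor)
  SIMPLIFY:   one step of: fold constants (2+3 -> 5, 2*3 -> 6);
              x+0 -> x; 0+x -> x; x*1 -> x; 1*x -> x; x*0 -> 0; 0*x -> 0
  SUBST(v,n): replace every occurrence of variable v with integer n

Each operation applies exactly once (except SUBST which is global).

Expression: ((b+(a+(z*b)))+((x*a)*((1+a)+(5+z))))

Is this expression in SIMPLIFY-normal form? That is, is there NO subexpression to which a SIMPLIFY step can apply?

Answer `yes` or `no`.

Expression: ((b+(a+(z*b)))+((x*a)*((1+a)+(5+z))))
Scanning for simplifiable subexpressions (pre-order)...
  at root: ((b+(a+(z*b)))+((x*a)*((1+a)+(5+z)))) (not simplifiable)
  at L: (b+(a+(z*b))) (not simplifiable)
  at LR: (a+(z*b)) (not simplifiable)
  at LRR: (z*b) (not simplifiable)
  at R: ((x*a)*((1+a)+(5+z))) (not simplifiable)
  at RL: (x*a) (not simplifiable)
  at RR: ((1+a)+(5+z)) (not simplifiable)
  at RRL: (1+a) (not simplifiable)
  at RRR: (5+z) (not simplifiable)
Result: no simplifiable subexpression found -> normal form.

Answer: yes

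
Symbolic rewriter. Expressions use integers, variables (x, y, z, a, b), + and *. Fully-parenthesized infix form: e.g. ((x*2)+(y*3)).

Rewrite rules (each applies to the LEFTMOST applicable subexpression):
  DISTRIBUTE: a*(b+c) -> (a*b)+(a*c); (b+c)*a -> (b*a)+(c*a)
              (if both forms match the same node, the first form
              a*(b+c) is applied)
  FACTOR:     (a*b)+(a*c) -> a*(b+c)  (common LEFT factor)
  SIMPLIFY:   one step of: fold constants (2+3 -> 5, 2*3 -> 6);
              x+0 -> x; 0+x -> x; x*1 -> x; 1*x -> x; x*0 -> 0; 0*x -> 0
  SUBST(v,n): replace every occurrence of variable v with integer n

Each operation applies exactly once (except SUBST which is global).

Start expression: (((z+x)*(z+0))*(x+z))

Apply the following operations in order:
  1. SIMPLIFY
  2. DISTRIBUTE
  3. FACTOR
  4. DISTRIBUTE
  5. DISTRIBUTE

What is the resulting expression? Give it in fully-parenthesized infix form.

Answer: ((((z*z)+(x*z))*x)+(((z+x)*z)*z))

Derivation:
Start: (((z+x)*(z+0))*(x+z))
Apply SIMPLIFY at LR (target: (z+0)): (((z+x)*(z+0))*(x+z)) -> (((z+x)*z)*(x+z))
Apply DISTRIBUTE at root (target: (((z+x)*z)*(x+z))): (((z+x)*z)*(x+z)) -> ((((z+x)*z)*x)+(((z+x)*z)*z))
Apply FACTOR at root (target: ((((z+x)*z)*x)+(((z+x)*z)*z))): ((((z+x)*z)*x)+(((z+x)*z)*z)) -> (((z+x)*z)*(x+z))
Apply DISTRIBUTE at root (target: (((z+x)*z)*(x+z))): (((z+x)*z)*(x+z)) -> ((((z+x)*z)*x)+(((z+x)*z)*z))
Apply DISTRIBUTE at LL (target: ((z+x)*z)): ((((z+x)*z)*x)+(((z+x)*z)*z)) -> ((((z*z)+(x*z))*x)+(((z+x)*z)*z))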